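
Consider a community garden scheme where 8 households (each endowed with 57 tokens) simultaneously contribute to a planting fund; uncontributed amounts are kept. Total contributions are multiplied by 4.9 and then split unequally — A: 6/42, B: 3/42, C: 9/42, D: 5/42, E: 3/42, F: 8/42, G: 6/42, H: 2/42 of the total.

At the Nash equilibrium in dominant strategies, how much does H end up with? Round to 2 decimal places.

A player with share s gets back 4.9·s per unit contributed, so full contribution is dominant for anyone with s > 1/4.9 = 0.2041 and zero contribution is dominant for anyone below.
Only C (9/42) clears that bar, contributing 57; the remaining 7 contribute 0. Total contributed: 57.
H keeps 57 and receives 4.9 × 57 × 2/42 = 13.30 from the planting fund, for a payoff of 70.30.

70.30 tokens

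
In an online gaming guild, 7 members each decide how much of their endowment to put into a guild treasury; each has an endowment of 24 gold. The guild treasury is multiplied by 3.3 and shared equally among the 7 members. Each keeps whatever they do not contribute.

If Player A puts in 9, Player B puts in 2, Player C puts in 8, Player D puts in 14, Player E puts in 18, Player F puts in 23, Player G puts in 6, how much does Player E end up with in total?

43.71 gold

Total contributed: 9 + 2 + 8 + 14 + 18 + 23 + 6 = 80.
Each receives 3.3 × 80 / 7 = 37.71 from the guild treasury.
Player E keeps 24 − 18 = 6, so Player E's payoff is 6 + 37.71 = 43.71.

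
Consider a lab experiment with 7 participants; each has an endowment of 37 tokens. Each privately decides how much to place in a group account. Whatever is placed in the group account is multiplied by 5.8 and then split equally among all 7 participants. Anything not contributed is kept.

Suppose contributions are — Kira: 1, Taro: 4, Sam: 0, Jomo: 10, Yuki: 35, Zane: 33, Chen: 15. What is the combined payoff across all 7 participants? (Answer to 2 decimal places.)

729.40 tokens

Total contributed: 1 + 4 + 0 + 10 + 35 + 33 + 15 = 98; total kept: 7 × 37 − 98 = 161.
The group account pays out 5.8 × 98 = 568.40 in aggregate.
Group total = 161 + 568.40 = 729.40.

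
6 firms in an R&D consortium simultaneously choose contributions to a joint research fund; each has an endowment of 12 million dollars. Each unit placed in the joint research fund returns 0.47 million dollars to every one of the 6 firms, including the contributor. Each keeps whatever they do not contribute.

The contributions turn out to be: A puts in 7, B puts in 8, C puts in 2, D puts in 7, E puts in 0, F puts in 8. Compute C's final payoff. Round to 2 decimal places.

Total contributed: 7 + 8 + 2 + 7 + 0 + 8 = 32.
Each receives 0.47 × 32 = 15.04 from the joint research fund.
C keeps 12 − 2 = 10, so C's payoff is 10 + 15.04 = 25.04.

25.04 million dollars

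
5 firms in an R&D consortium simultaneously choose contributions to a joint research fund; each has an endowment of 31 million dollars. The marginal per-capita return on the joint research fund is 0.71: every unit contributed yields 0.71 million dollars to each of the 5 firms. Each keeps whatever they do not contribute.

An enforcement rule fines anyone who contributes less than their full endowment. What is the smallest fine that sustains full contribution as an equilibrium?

Given the others contribute fully, the best deviation is to contribute 0 (any partial contribution still incurs the fine and gives up units whose private return 0.71 is below 1).
Deviating from 31 to 0 saves 31 million dollars but forfeits the deviator's share of the drop in the joint research fund: 0.71 × 31 = 22.01.
So the deviation gain is 31 − 22.01 = 8.99, and the fine must be at least 8.99 million dollars to wipe it out.

8.99 million dollars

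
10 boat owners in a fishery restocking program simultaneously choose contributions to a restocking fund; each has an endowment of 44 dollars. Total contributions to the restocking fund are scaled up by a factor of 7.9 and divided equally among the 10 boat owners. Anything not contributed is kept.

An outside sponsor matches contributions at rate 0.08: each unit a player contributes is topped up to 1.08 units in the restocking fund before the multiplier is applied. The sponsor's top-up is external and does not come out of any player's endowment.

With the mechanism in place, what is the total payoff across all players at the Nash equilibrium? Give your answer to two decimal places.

440.00 dollars

With the mechanism, a contributed unit returns 7.9 × 1.08 / 10 = 0.8532 per unit of net cost — still below 1 — so contributing 0 remains dominant for every player.
At the Nash equilibrium no one contributes; group total payoff = 10 × 44 = 440.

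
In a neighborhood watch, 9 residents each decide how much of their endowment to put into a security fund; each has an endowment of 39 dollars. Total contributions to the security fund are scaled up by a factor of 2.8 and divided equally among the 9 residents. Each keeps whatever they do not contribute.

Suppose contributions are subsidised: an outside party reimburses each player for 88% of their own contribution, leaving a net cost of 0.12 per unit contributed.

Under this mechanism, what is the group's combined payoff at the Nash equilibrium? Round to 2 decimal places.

1291.68 dollars

With the mechanism, a contributed unit returns (2.8/9) / 0.12 = 2.5926 per unit of net cost to the contributor — now above 1 — so contributing fully is weakly dominant for every player.
So the Nash equilibrium is full contribution by all 9; the group earns 9 × (39 × 0.88 + 2.8 × 39) = 1291.68.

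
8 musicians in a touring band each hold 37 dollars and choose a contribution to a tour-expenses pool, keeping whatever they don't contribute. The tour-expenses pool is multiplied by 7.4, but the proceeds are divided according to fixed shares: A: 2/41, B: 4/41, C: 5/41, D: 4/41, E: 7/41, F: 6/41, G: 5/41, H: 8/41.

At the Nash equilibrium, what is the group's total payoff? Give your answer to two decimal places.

For player j, contributing a unit is worthwhile iff 7.4 × (j's share) ≥ 1, i.e. iff j's share is at least 0.1351.
E, F and H clear that bar, contributing 37 each; the remaining 5 contribute 0. Total contributed: 111.
The tour-expenses pool pays out 7.4 × 111 = 821.40 in total (split across the unequal shares, but the aggregate is all that matters for the group sum).
The 5 free-riders keep 37 each, adding 185. Group total = 185 + 821.40 = 1006.40.

1006.40 dollars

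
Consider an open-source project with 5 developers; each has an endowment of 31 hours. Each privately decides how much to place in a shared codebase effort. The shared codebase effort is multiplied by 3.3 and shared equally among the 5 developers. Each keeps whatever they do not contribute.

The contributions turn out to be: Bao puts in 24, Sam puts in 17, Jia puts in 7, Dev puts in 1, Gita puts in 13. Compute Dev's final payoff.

70.92 hours

Total contributed: 24 + 17 + 7 + 1 + 13 = 62.
Each receives 3.3 × 62 / 5 = 40.92 from the shared codebase effort.
Dev keeps 31 − 1 = 30, so Dev's payoff is 30 + 40.92 = 70.92.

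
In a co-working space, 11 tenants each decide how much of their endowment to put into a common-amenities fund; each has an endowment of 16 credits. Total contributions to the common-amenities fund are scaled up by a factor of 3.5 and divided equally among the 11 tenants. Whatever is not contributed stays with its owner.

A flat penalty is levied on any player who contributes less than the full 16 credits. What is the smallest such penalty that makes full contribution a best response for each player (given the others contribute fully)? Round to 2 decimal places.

10.91 credits

Given the others contribute fully, the best deviation is to contribute 0 (any partial contribution still incurs the fine and gives up units whose private return 0.3182 is below 1).
Deviating from 16 to 0 saves 16 credits but forfeits the deviator's share of the drop in the common-amenities fund: 3.5/11 × 16 = 5.09.
So the deviation gain is 16 − 5.09 = 10.91, and the fine must be at least 10.91 credits to wipe it out.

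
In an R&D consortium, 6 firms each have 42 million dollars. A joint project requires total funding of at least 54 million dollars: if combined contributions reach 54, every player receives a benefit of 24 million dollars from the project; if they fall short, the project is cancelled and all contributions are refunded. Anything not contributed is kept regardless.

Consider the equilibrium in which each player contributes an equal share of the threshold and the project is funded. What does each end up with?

Equal share of the threshold: 54/6 = 9.
At this profile no one gains by cutting their contribution: any cut drops the total below 54, the project is cancelled, contributions are refunded, and the deviator ends with 42, which is less than 42 − 9 + 24 = 57. Contributing more than 9 just wastes the excess. So contributing exactly 9 is a best response.
Each player's payoff: 42 − 9 + 24 = 57.

57 million dollars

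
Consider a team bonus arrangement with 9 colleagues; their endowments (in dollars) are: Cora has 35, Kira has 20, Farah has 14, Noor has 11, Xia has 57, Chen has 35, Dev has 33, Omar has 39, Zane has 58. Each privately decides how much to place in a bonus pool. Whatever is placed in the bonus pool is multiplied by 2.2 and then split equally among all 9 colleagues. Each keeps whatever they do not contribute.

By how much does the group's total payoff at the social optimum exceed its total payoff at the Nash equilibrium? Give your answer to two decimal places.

The private return per contributed unit is 2.2/9 = 0.2444 < 1 for every player regardless of endowment, so the Nash equilibrium is zero contribution and the group total is Σ E_j = 35 + 20 + 14 + 11 + 57 + 35 + 33 + 39 + 58 = 302.
Each contributed unit returns 2.200 to the group, so the social optimum is full contribution by everyone: group total = 2.200 × 302 = 664.40.
Efficiency loss = (2.200 − 1) × 302 = 362.40.

362.40 dollars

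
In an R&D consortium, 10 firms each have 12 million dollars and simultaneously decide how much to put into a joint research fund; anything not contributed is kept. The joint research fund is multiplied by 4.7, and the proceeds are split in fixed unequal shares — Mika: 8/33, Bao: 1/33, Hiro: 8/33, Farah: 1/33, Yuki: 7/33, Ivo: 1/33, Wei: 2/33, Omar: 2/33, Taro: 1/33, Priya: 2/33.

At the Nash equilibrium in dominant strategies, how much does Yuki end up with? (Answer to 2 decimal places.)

35.93 million dollars

For player j, contributing a unit is worthwhile iff 4.7 × (j's share) ≥ 1, i.e. iff j's share is at least 0.2128.
Mika and Hiro are above the threshold, contributing 12 each; the remaining 8 contribute 0. Total contributed: 24.
Yuki keeps 12 and receives 4.7 × 24 × 7/33 = 23.93 from the joint research fund, for a payoff of 35.93.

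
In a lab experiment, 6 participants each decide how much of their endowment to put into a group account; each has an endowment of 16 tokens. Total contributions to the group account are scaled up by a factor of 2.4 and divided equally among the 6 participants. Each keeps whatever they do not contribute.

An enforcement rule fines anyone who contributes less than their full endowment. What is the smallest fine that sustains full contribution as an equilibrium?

Given the others contribute fully, the best deviation is to contribute 0 (any partial contribution still incurs the fine and gives up units whose private return 0.4000 is below 1).
Deviating from 16 to 0 saves 16 tokens but forfeits the deviator's share of the drop in the group account: 2.4/6 × 16 = 6.40.
So the deviation gain is 16 − 6.40 = 9.60, and the fine must be at least 9.60 tokens to wipe it out.

9.60 tokens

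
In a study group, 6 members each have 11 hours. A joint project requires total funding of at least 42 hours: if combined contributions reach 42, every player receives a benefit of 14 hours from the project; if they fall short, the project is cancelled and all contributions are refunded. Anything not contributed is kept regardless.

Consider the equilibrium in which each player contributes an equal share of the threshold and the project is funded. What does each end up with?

18 hours

Equal share of the threshold: 42/6 = 7.
At this profile no one gains by cutting their contribution: any cut drops the total below 42, the project is cancelled, contributions are refunded, and the deviator ends with 11, which is less than 11 − 7 + 14 = 18. Contributing more than 7 just wastes the excess. So contributing exactly 7 is a best response.
Each player's payoff: 11 − 7 + 14 = 18.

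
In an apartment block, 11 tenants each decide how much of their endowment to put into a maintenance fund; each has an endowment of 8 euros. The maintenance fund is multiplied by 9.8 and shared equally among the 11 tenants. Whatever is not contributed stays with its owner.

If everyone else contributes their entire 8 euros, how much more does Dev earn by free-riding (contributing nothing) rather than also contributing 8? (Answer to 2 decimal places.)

Switching from a contribution of 8 to 0 lets Dev keep an extra 8 euros, but lowers the maintenance fund by 8, which costs Dev their own share of that drop: 9.8/11 × 8 = 7.13.
Net gain = 8 − 7.13 = 0.87. The private return per contributed unit (0.8909) is below 1, so free-riding is indeed the best response regardless of what the others do.

0.87 euros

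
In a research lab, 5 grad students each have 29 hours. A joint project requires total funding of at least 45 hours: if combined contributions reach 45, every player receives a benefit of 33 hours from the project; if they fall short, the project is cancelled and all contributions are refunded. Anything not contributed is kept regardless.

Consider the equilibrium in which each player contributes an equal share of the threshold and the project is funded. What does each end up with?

53 hours

Equal share of the threshold: 45/5 = 9.
At this profile no one gains by cutting their contribution: any cut drops the total below 45, the project is cancelled, contributions are refunded, and the deviator ends with 29, which is less than 29 − 9 + 33 = 53. Contributing more than 9 just wastes the excess. So contributing exactly 9 is a best response.
Each player's payoff: 29 − 9 + 33 = 53.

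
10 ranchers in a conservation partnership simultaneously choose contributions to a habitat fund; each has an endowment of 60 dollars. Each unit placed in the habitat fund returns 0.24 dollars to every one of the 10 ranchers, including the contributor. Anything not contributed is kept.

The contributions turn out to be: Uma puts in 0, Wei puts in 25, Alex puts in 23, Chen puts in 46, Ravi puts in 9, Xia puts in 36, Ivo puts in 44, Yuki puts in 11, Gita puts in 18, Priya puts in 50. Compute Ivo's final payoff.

Total contributed: 0 + 25 + 23 + 46 + 9 + 36 + 44 + 11 + 18 + 50 = 262.
Each receives 0.24 × 262 = 62.88 from the habitat fund.
Ivo keeps 60 − 44 = 16, so Ivo's payoff is 16 + 62.88 = 78.88.

78.88 dollars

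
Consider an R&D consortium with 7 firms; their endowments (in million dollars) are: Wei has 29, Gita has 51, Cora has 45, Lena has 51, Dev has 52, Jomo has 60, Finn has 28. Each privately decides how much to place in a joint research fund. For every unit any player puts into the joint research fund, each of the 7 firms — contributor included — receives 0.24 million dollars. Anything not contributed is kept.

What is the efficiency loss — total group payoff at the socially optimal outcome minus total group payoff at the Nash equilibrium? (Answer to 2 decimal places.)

214.88 million dollars

The private return per contributed unit is 0.24 < 1 for everyone, so the Nash equilibrium is zero contribution and the group total is Σ E_j = 29 + 51 + 45 + 51 + 52 + 60 + 28 = 316.
Each contributed unit returns 1.680 to the group, so the social optimum is full contribution by everyone: group total = 1.680 × 316 = 530.88.
Efficiency loss = (1.680 − 1) × 316 = 214.88.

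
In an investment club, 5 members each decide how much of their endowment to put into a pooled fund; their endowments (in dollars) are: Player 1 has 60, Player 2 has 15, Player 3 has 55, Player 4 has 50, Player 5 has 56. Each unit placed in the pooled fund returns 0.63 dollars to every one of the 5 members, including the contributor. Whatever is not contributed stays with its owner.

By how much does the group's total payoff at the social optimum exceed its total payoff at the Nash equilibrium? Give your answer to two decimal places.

507.40 dollars

The private return per contributed unit is 0.63 < 1 for everyone, so the Nash equilibrium is zero contribution and the group total is Σ E_j = 60 + 15 + 55 + 50 + 56 = 236.
Each contributed unit returns 3.150 to the group, so the social optimum is full contribution by everyone: group total = 3.150 × 236 = 743.40.
Efficiency loss = (3.150 − 1) × 236 = 507.40.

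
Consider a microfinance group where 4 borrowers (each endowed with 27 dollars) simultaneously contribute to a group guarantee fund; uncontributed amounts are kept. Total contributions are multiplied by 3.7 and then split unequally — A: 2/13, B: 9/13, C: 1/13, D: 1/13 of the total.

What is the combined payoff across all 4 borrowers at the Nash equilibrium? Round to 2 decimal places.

Each unit j contributes comes back to j as 3.7 × (j's share), so j prefers to contribute only if that share exceeds 1/3.7 = 0.2703; otherwise keeping the unit dominates.
Only B (9/13) clears that bar, contributing 27; the remaining 3 contribute 0. Total contributed: 27.
The group guarantee fund pays out 3.7 × 27 = 99.90 in total (split across the unequal shares, but the aggregate is all that matters for the group sum).
The 3 free-riders keep 27 each, adding 81. Group total = 81 + 99.90 = 180.90.

180.90 dollars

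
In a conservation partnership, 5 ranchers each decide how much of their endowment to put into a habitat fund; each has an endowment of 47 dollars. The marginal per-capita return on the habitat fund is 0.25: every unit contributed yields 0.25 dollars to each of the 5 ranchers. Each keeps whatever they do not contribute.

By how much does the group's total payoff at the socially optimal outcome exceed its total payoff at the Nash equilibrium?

The private return per contributed unit is 0.25 < 1, so contributing 0 is dominant for every player. At the Nash equilibrium everyone keeps their 47, and the group total is 5 × 47 = 235.
Each contributed unit returns 1.250 to the group as a whole (0.25 to each of 5 players), which exceeds 1, so the social optimum is full contribution: group total = 1.250 × 235 = 293.75.
Efficiency loss = 293.75 − 235 = 58.75.

58.75 dollars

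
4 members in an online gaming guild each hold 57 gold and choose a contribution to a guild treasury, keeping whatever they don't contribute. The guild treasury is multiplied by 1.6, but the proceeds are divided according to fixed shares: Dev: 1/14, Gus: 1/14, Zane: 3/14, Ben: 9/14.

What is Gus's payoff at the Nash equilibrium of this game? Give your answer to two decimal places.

Each unit j contributes comes back to j as 1.6 × (j's share), so j prefers to contribute only if that share exceeds 1/1.6 = 0.6250; otherwise keeping the unit dominates.
The only share above 0.6250 is Ben's 9/14, contributing 57; the remaining 3 contribute 0. Total contributed: 57.
Gus keeps 57 and receives 1.6 × 57 × 1/14 = 6.51 from the guild treasury, for a payoff of 63.51.

63.51 gold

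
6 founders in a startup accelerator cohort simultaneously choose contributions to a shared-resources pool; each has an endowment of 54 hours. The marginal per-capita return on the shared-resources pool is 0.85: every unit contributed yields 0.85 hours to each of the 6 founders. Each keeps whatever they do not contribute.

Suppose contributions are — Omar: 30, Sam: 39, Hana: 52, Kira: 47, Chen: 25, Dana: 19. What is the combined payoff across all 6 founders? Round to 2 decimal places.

Total contributed: 30 + 39 + 52 + 47 + 25 + 19 = 212; total kept: 6 × 54 − 212 = 112.
The shared-resources pool pays out 0.85 × 6 × 212 = 1081.20 in aggregate.
Group total = 112 + 1081.20 = 1193.20.

1193.20 hours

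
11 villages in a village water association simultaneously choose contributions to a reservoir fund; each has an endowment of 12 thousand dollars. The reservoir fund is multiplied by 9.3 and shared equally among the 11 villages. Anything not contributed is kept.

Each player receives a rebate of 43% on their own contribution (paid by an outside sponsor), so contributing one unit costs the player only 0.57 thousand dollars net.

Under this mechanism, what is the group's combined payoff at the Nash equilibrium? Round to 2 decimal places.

1284.36 thousand dollars

Under the mechanism each unit contributed yields (9.3/11) / 0.57 = 1.4833 back to its contributor per unit of net cost, which exceeds 1, making full contribution the dominant choice for everyone.
At the Nash equilibrium everyone contributes 12. Group total payoff = 11 × (12 × 0.43 + 9.3 × 12) = 1284.36.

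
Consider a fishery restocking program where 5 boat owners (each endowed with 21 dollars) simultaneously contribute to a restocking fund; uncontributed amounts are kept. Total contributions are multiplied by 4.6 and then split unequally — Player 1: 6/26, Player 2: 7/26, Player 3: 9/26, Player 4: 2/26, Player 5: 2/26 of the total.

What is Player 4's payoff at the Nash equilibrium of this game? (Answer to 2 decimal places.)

For player j, contributing a unit is worthwhile iff 4.6 × (j's share) ≥ 1, i.e. iff j's share is at least 0.2174.
Player 1, Player 2 and Player 3 are above the threshold, contributing 21 each; the remaining 2 contribute 0. Total contributed: 63.
Player 4 keeps 21 and receives 4.6 × 63 × 2/26 = 22.29 from the restocking fund, for a payoff of 43.29.

43.29 dollars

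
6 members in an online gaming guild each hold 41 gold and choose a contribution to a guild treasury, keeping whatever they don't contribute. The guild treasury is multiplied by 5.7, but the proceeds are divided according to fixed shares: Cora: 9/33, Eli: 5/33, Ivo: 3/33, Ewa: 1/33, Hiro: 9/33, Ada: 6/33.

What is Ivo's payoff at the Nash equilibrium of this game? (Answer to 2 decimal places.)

Player j's private return per contributed unit is 5.7 × (j's share). Contributing is weakly dominant for j when that share is at least 1/5.7 = 0.1754, and contributing 0 is dominant otherwise.
Cora, Hiro and Ada are above the threshold, contributing 41 each; the remaining 3 contribute 0. Total contributed: 123.
Ivo keeps 41 and receives 5.7 × 123 × 3/33 = 63.74 from the guild treasury, for a payoff of 104.74.

104.74 gold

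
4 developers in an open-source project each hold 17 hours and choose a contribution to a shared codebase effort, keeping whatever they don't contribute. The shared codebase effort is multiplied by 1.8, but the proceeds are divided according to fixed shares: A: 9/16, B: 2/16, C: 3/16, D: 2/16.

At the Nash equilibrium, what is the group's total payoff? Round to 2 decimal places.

81.60 hours

A player with share s gets back 1.8·s per unit contributed, so full contribution is dominant for anyone with s > 1/1.8 = 0.5556 and zero contribution is dominant for anyone below.
The only share above 0.5556 is A's 9/16, contributing 17; the remaining 3 contribute 0. Total contributed: 17.
The shared codebase effort pays out 1.8 × 17 = 30.60 in total (split across the unequal shares, but the aggregate is all that matters for the group sum).
The 3 free-riders keep 17 each, adding 51. Group total = 51 + 30.60 = 81.60.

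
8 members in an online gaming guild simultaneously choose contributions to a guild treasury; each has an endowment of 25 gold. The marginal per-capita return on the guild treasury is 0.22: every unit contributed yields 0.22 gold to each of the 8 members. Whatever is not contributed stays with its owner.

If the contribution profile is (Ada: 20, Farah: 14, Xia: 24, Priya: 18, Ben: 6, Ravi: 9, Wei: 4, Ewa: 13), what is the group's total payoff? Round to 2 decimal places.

282.08 gold

Total contributed: 20 + 14 + 24 + 18 + 6 + 9 + 4 + 13 = 108; total kept: 8 × 25 − 108 = 92.
The guild treasury pays out 0.22 × 8 × 108 = 190.08 in aggregate.
Group total = 92 + 190.08 = 282.08.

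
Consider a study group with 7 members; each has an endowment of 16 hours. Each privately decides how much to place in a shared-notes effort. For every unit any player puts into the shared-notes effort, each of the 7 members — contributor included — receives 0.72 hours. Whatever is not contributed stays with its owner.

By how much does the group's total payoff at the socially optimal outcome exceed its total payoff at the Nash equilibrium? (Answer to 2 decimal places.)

The private return per contributed unit is 0.72 < 1, so contributing 0 is dominant for every player. At the Nash equilibrium everyone keeps their 16, and the group total is 7 × 16 = 112.
Each contributed unit returns 5.040 to the group as a whole (0.72 to each of 7 players), which exceeds 1, so the social optimum is full contribution: group total = 5.040 × 112 = 564.48.
Efficiency loss = 564.48 − 112 = 452.48.

452.48 hours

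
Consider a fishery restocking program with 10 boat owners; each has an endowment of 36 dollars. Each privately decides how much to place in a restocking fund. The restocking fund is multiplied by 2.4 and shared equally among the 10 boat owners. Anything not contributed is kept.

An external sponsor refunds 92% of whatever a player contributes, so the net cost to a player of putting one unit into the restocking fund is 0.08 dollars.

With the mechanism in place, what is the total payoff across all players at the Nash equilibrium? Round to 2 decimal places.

With the mechanism, a contributed unit returns (2.4/10) / 0.08 = 3.0000 per unit of net cost to the contributor — now above 1 — so contributing fully is weakly dominant for every player.
So the Nash equilibrium is full contribution by all 10; the group earns 10 × (36 × 0.92 + 2.4 × 36) = 1195.20.

1195.20 dollars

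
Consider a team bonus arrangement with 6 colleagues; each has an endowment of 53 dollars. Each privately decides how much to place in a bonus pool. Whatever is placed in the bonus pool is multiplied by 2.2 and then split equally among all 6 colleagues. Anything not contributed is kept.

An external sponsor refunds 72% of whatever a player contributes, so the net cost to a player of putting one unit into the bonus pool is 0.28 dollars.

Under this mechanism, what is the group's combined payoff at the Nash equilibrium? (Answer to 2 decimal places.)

With the mechanism, a contributed unit returns (2.2/6) / 0.28 = 1.3095 per unit of net cost to the contributor — now above 1 — so contributing fully is weakly dominant for every player.
So the Nash equilibrium is full contribution by all 6; the group earns 6 × (53 × 0.72 + 2.2 × 53) = 928.56.

928.56 dollars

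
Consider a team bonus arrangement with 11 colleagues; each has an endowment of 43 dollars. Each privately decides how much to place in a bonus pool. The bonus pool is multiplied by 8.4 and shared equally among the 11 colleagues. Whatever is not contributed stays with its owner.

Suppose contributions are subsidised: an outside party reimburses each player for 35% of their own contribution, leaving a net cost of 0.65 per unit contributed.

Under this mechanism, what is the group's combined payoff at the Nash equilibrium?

4138.75 dollars

The effective private return per unit is now (8.4/11) / 0.65 = 1.1748 > 1, so every player's dominant strategy flips to full contribution.
So the Nash equilibrium is full contribution by all 11; the group earns 11 × (43 × 0.35 + 8.4 × 43) = 4138.75.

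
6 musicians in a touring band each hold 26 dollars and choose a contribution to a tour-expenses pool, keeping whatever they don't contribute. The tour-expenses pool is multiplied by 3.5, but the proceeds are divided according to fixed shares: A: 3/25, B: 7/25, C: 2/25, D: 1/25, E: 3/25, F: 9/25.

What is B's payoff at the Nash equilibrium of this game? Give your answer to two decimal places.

51.48 dollars

Each unit j contributes comes back to j as 3.5 × (j's share), so j prefers to contribute only if that share exceeds 1/3.5 = 0.2857; otherwise keeping the unit dominates.
F alone (share 9/25) is above the threshold, contributing 26; the remaining 5 contribute 0. Total contributed: 26.
B keeps 26 and receives 3.5 × 26 × 7/25 = 25.48 from the tour-expenses pool, for a payoff of 51.48.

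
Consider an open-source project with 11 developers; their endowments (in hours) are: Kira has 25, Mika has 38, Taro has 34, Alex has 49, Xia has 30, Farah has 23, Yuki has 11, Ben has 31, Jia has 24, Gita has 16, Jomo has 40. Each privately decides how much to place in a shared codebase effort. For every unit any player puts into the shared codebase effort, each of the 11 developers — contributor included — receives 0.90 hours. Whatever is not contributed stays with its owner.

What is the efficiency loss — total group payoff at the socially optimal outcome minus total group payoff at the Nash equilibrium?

2856.90 hours

The private return per contributed unit is 0.90 < 1 for everyone, so the Nash equilibrium is zero contribution and the group total is Σ E_j = 25 + 38 + 34 + 49 + 30 + 23 + 11 + 31 + 24 + 16 + 40 = 321.
Each contributed unit returns 9.900 to the group, so the social optimum is full contribution by everyone: group total = 9.900 × 321 = 3177.90.
Efficiency loss = (9.900 − 1) × 321 = 2856.90.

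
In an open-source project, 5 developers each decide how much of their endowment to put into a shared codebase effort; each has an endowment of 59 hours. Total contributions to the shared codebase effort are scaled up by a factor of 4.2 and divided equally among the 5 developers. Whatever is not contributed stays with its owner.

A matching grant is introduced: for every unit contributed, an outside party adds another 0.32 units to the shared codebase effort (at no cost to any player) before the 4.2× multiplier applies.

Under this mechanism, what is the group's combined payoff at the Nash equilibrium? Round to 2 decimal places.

Under the mechanism each unit contributed yields 4.2 × 1.32 / 5 = 1.1088 back to its contributor per unit of net cost, which exceeds 1, making full contribution the dominant choice for everyone.
So the Nash equilibrium is full contribution by all 5; the group earns 4.2 × 1.32 × 295 = 1635.48.

1635.48 hours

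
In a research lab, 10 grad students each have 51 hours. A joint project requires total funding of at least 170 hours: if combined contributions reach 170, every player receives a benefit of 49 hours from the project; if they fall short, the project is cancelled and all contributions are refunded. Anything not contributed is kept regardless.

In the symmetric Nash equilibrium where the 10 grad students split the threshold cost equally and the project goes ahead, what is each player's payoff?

83 hours

Equal share of the threshold: 170/10 = 17.
At this profile no one gains by cutting their contribution: any cut drops the total below 170, the project is cancelled, contributions are refunded, and the deviator ends with 51, which is less than 51 − 17 + 49 = 83. Contributing more than 17 just wastes the excess. So contributing exactly 17 is a best response.
Each player's payoff: 51 − 17 + 49 = 83.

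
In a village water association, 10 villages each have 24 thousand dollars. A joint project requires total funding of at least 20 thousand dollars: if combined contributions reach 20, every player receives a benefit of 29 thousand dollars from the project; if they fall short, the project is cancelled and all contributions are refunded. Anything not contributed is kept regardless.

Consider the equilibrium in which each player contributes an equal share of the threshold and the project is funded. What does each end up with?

Equal share of the threshold: 20/10 = 2.
At this profile no one gains by cutting their contribution: any cut drops the total below 20, the project is cancelled, contributions are refunded, and the deviator ends with 24, which is less than 24 − 2 + 29 = 51. Contributing more than 2 just wastes the excess. So contributing exactly 2 is a best response.
Each player's payoff: 24 − 2 + 29 = 51.

51 thousand dollars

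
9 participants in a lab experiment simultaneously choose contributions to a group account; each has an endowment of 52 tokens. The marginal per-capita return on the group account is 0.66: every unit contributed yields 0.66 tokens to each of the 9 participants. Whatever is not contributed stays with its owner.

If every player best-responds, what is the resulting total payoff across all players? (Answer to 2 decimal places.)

468.00 tokens

The private return per contributed unit is 0.66 < 1, so contributing 0 is dominant for every player. At the Nash equilibrium everyone keeps their 52, and the group total is 9 × 52 = 468.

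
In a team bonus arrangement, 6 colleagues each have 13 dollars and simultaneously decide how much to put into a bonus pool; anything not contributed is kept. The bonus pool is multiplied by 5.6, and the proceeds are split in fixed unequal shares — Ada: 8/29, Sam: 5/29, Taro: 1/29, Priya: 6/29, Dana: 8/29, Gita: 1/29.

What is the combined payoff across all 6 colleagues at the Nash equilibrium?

257.40 dollars

Player j's private return per contributed unit is 5.6 × (j's share). Contributing is weakly dominant for j when that share is at least 1/5.6 = 0.1786, and contributing 0 is dominant otherwise.
The shares above 0.1786 belong to Ada, Priya and Dana, contributing 13 each; the remaining 3 contribute 0. Total contributed: 39.
The bonus pool pays out 5.6 × 39 = 218.40 in total (split across the unequal shares, but the aggregate is all that matters for the group sum).
The 3 free-riders keep 13 each, adding 39. Group total = 39 + 218.40 = 257.40.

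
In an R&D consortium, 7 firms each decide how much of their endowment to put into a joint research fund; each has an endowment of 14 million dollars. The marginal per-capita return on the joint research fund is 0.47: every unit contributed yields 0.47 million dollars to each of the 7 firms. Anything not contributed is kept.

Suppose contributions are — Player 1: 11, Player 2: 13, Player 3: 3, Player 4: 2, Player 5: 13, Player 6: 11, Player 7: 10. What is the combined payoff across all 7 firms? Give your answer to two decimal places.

242.27 million dollars

Total contributed: 11 + 13 + 3 + 2 + 13 + 11 + 10 = 63; total kept: 7 × 14 − 63 = 35.
The joint research fund pays out 0.47 × 7 × 63 = 207.27 in aggregate.
Group total = 35 + 207.27 = 242.27.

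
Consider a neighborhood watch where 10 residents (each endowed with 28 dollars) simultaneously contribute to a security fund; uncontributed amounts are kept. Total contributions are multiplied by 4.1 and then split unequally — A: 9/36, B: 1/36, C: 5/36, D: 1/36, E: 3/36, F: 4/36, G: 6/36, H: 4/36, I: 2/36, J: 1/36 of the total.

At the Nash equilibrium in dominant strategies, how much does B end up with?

31.19 dollars

Each unit j contributes comes back to j as 4.1 × (j's share), so j prefers to contribute only if that share exceeds 1/4.1 = 0.2439; otherwise keeping the unit dominates.
The only share above 0.2439 is A's 9/36, contributing 28; the remaining 9 contribute 0. Total contributed: 28.
B keeps 28 and receives 4.1 × 28 × 1/36 = 3.19 from the security fund, for a payoff of 31.19.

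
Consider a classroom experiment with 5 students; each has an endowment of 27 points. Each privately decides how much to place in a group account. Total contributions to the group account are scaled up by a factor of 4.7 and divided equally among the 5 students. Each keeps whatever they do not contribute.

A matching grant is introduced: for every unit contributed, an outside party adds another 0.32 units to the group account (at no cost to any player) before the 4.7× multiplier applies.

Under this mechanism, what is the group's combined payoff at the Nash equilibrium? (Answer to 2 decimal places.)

Under the mechanism each unit contributed yields 4.7 × 1.32 / 5 = 1.2408 back to its contributor per unit of net cost, which exceeds 1, making full contribution the dominant choice for everyone.
So the Nash equilibrium is full contribution by all 5; the group earns 4.7 × 1.32 × 135 = 837.54.

837.54 points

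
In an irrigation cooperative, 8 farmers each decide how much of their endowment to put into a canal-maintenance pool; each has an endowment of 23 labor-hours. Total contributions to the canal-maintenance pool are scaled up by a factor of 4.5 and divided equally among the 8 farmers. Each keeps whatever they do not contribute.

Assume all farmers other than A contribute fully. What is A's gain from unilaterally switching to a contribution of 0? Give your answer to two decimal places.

10.06 labor-hours

Switching from a contribution of 23 to 0 lets A keep an extra 23 labor-hours, but lowers the canal-maintenance pool by 23, which costs A their own share of that drop: 4.5/8 × 23 = 12.94.
Net gain = 23 − 12.94 = 10.06. The private return per contributed unit (0.5625) is below 1, so free-riding is indeed the best response regardless of what the others do.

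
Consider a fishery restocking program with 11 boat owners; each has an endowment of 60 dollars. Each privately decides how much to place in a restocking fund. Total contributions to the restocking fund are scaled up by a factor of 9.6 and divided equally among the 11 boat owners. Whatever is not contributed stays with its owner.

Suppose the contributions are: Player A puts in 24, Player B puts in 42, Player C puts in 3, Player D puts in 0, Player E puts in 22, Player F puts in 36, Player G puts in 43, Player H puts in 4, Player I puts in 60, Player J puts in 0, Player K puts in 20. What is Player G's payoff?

238.67 dollars

Total contributed: 24 + 42 + 3 + 0 + 22 + 36 + 43 + 4 + 60 + 0 + 20 = 254.
Each receives 9.6 × 254 / 11 = 221.67 from the restocking fund.
Player G keeps 60 − 43 = 17, so Player G's payoff is 17 + 221.67 = 238.67.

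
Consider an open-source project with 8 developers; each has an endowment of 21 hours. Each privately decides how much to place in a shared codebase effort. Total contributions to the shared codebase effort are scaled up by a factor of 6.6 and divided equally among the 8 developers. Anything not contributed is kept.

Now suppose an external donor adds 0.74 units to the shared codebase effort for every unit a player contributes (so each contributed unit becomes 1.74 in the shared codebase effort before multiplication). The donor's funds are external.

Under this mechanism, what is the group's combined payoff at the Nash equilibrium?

Under the mechanism each unit contributed yields 6.6 × 1.74 / 8 = 1.4355 back to its contributor per unit of net cost, which exceeds 1, making full contribution the dominant choice for everyone.
At the Nash equilibrium everyone contributes 21. Group total payoff = 6.6 × 1.74 × 168 = 1929.31.

1929.31 hours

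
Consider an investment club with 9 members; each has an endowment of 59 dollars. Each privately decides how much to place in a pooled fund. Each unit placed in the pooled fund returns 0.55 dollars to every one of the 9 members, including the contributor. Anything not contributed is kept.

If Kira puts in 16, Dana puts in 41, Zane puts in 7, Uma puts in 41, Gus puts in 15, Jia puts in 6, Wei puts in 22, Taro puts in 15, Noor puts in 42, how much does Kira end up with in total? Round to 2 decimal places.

Total contributed: 16 + 41 + 7 + 41 + 15 + 6 + 22 + 15 + 42 = 205.
Each receives 0.55 × 205 = 112.75 from the pooled fund.
Kira keeps 59 − 16 = 43, so Kira's payoff is 43 + 112.75 = 155.75.

155.75 dollars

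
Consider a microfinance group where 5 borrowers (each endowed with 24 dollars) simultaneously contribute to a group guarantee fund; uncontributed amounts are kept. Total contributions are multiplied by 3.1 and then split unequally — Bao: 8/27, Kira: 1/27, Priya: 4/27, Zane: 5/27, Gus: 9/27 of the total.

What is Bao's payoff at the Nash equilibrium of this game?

A player with share s gets back 3.1·s per unit contributed, so full contribution is dominant for anyone with s > 1/3.1 = 0.3226 and zero contribution is dominant for anyone below.
Gus alone (share 9/27) is above the threshold, contributing 24; the remaining 4 contribute 0. Total contributed: 24.
Bao keeps 24 and receives 3.1 × 24 × 8/27 = 22.04 from the group guarantee fund, for a payoff of 46.04.

46.04 dollars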